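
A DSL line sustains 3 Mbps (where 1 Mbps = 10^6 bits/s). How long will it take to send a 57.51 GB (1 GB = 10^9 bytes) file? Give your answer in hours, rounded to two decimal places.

42.60 hours

57.51 GB = 57,510,000,000 bytes = 460,080,000,000 bits
3 Mbps = 3,000,000 bits/s
time = 460,080,000,000 / 3,000,000 = 153,360.0000 s
153,360.0000 s / 3600 = 42.60 hours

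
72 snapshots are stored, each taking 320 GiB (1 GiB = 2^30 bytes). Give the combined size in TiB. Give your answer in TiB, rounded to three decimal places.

Total = 72 × 320 GiB = 23,040 GiB
= 23,040 × 1,073,741,824 bytes = 24,739,011,624,960 bytes
1 TiB = 1,099,511,627,776 bytes
24,739,011,624,960 / 1,099,511,627,776 = 22.500 TiB

22.500 TiB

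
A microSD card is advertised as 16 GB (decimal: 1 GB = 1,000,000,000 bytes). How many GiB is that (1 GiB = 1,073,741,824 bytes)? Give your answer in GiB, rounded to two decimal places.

16 GB × 1,000,000,000 bytes/GB = 16,000,000,000 bytes
1 GiB = 2^30 bytes = 1,073,741,824 bytes
16,000,000,000 / 1,073,741,824 = 14.90 GiB

14.90 GiB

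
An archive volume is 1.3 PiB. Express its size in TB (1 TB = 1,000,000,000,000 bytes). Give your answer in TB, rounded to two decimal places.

1,463.67 TB

1.3 PiB × 1,125,899,906,842,624 bytes/PiB = 1,463,669,878,895,411.2 bytes
1 TB = 10^12 bytes = 1,000,000,000,000 bytes
1,463,669,878,895,411.2 / 1,000,000,000,000 = 1,463.67 TB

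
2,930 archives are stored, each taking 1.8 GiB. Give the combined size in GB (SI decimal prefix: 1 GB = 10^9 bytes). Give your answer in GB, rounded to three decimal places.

5,662.914 GB

Total = 2,930 × 1.8 GiB = 5274 GiB
= 5274 × 1,073,741,824 bytes = 5,662,914,379,776 bytes
1 GB = 1,000,000,000 bytes
5,662,914,379,776 / 1,000,000,000 = 5,662.914 GB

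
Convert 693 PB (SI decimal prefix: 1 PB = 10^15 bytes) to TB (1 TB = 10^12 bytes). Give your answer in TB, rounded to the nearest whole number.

693,000 TB

693 PB × 1,000,000,000,000,000 bytes/PB = 693,000,000,000,000,000 bytes
1 TB = 10^12 bytes = 1,000,000,000,000 bytes
693,000,000,000,000,000 / 1,000,000,000,000 = 693,000 TB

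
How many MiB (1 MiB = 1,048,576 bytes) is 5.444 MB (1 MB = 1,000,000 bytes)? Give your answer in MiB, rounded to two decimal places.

5.444 MB = 5.444 × 10^6 bytes = 5,444,000 bytes
1 MiB = 1,048,576 bytes
5,444,000 / 1,048,576 = 5.19 MiB

5.19 MiB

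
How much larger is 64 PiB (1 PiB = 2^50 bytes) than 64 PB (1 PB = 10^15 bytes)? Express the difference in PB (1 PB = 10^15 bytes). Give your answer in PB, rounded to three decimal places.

8.058 PB

64 PiB = 64 × 1,125,899,906,842,624 = 72,057,594,037,927,936 bytes
64 PB = 64 × 1,000,000,000,000,000 = 64,000,000,000,000,000 bytes
difference = 8,057,594,037,927,936 bytes
8,057,594,037,927,936 / 1,000,000,000,000,000 = 8.058 PB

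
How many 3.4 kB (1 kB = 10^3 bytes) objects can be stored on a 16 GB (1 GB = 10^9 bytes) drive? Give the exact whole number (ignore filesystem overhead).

Capacity: 16 GB = 16,000,000,000 bytes
Per item: 3.4 kB = 3,400 bytes
⌊16,000,000,000 / 3,400⌋ = 4,705,882

4,705,882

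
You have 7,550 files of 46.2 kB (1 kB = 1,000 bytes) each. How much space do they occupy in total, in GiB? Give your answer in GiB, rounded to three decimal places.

0.325 GiB

Total = 7,550 × 46.2 kB = 348,810 kB
= 348,810 × 1,000 bytes = 348,810,000 bytes
1 GiB = 1,073,741,824 bytes
348,810,000 / 1,073,741,824 = 0.325 GiB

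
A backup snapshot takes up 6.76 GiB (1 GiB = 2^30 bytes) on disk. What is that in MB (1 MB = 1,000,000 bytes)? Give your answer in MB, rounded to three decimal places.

6.76 GiB = 6.76 × 2^30 bytes = 7,258,494,730.24 bytes
1 MB = 10^6 bytes = 1,000,000 bytes
7,258,494,730.24 / 1,000,000 = 7,258.495 MB

7,258.495 MB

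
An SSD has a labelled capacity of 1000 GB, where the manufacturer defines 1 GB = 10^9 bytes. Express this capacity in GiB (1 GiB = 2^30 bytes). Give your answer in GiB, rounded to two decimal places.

1000 GB = 1000 × 10^9 bytes = 1,000,000,000,000 bytes
1 GiB = 1,073,741,824 bytes
1,000,000,000,000 / 1,073,741,824 = 931.32 GiB

931.32 GiB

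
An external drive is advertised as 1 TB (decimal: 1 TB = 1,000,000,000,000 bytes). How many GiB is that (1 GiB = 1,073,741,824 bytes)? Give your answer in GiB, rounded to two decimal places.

1 TB × 1,000,000,000,000 bytes/TB = 1,000,000,000,000 bytes
1 GiB = 2^30 bytes = 1,073,741,824 bytes
1,000,000,000,000 / 1,073,741,824 = 931.32 GiB

931.32 GiB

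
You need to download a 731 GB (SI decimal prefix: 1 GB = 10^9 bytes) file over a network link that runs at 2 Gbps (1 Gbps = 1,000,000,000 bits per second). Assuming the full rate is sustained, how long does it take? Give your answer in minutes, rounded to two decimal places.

48.73 minutes

731 GB = 731,000,000,000 bytes = 5,848,000,000,000 bits
2 Gbps = 2,000,000,000 bits/s
time = 5,848,000,000,000 / 2,000,000,000 = 2,924.000 s
2,924.000 s / 60 = 48.73 minutes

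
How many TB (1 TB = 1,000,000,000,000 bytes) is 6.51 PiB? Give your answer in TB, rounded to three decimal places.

6.51 PiB × 1,125,899,906,842,624 bytes/PiB = 7,329,608,393,545,482.24 bytes
1 TB = 1,000,000,000,000 bytes
7,329,608,393,545,482.24 / 1,000,000,000,000 = 7,329.608 TB

7,329.608 TB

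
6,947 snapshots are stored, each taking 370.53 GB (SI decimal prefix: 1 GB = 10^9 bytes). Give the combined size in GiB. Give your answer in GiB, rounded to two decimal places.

2,397,291.28 GiB

Total = 6,947 × 370.53 GB = 2574071.91 GB
= 2574071.91 × 1,000,000,000 bytes = 2,574,071,910,000,000 bytes
1 GiB = 1,073,741,824 bytes
2,574,071,910,000,000 / 1,073,741,824 = 2,397,291.28 GiB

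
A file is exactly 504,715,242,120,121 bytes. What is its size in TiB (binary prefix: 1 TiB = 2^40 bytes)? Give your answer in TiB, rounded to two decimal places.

459.04 TiB

504,715,242,120,121 bytes given.
1 TiB = 2^40 bytes = 1,099,511,627,776 bytes
504,715,242,120,121 / 1,099,511,627,776 = 459.04 TiB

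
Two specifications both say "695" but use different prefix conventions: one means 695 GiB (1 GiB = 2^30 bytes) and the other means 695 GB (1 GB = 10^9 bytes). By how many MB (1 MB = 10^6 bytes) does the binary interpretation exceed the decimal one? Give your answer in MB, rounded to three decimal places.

695 GiB = 695 × 1,073,741,824 = 746,250,567,680 bytes
695 GB = 695 × 1,000,000,000 = 695,000,000,000 bytes
difference = 51,250,567,680 bytes
51,250,567,680 / 1,000,000 = 51,250.568 MB

51,250.568 MB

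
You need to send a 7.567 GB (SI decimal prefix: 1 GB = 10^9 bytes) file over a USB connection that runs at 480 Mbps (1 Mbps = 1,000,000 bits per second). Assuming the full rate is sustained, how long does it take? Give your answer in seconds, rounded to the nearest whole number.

7.567 GB = 7,567,000,000 bytes = 60,536,000,000 bits
480 Mbps = 480,000,000 bits/s
time = 60,536,000,000 / 480,000,000 = 126 s

126 seconds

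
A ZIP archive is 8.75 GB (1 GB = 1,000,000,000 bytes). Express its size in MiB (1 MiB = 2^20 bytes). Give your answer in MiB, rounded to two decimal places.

8.75 GB = 8.75 × 10^9 bytes = 8,750,000,000 bytes
1 MiB = 2^20 bytes = 1,048,576 bytes
8,750,000,000 / 1,048,576 = 8,344.65 MiB

8,344.65 MiB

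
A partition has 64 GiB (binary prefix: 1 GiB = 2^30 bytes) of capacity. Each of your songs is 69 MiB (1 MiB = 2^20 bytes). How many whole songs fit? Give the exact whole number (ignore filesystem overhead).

949

Capacity: 64 GiB = 68,719,476,736 bytes
Per item: 69 MiB = 72,351,744 bytes
⌊68,719,476,736 / 72,351,744⌋ = 949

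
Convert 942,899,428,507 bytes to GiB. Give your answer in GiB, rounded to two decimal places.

942,899,428,507 bytes given.
1 GiB = 1,073,741,824 bytes
942,899,428,507 / 1,073,741,824 = 878.14 GiB

878.14 GiB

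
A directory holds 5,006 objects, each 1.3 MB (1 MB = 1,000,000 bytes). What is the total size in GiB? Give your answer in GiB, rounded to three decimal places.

6.061 GiB

Total = 5,006 × 1.3 MB = 6507.8 MB
= 6507.8 × 1,000,000 bytes = 6,507,800,000 bytes
1 GiB = 1,073,741,824 bytes
6,507,800,000 / 1,073,741,824 = 6.061 GiB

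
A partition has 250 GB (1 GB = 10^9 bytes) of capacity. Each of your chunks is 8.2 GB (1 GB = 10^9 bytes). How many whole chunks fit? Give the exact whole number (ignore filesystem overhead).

Capacity: 250 GB = 250,000,000,000 bytes
Per item: 8.2 GB = 8,200,000,000 bytes
⌊250,000,000,000 / 8,200,000,000⌋ = 30

30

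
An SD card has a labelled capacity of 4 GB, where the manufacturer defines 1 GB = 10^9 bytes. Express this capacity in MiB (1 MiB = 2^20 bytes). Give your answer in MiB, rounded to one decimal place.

4 GB = 4 × 10^9 bytes = 4,000,000,000 bytes
1 MiB = 2^20 bytes = 1,048,576 bytes
4,000,000,000 / 1,048,576 = 3,814.7 MiB

3,814.7 MiB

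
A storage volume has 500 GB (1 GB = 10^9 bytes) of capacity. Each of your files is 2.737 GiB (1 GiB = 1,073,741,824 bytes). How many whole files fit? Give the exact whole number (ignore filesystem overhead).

Capacity: 500 GB = 500,000,000,000 bytes
Per item: 2.737 GiB = 2,938,831,372.288 bytes
⌊500,000,000,000 / 2,938,831,372.288⌋ = 170

170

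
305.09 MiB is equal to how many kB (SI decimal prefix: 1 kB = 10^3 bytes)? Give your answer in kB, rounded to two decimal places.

319,910.05 kB

305.09 MiB × 1,048,576 bytes/MiB = 319,910,051.84 bytes
1 kB = 1,000 bytes
319,910,051.84 / 1,000 = 319,910.05 kB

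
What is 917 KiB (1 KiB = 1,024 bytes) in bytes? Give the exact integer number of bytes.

939,008 bytes

917 × 1,024 = 939,008 bytes  (1 KiB = 2^10 bytes)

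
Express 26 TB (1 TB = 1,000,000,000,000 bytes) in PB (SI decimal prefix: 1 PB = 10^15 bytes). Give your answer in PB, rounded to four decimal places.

0.0260 PB

26 TB × 1,000,000,000,000 bytes/TB = 26,000,000,000,000 bytes
1 PB = 1,000,000,000,000,000 bytes
26,000,000,000,000 / 1,000,000,000,000,000 = 0.0260 PB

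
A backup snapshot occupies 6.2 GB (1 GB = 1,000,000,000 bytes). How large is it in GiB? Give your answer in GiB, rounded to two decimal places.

6.2 GB × 1,000,000,000 bytes/GB = 6,200,000,000 bytes
1 GiB = 1,073,741,824 bytes
6,200,000,000 / 1,073,741,824 = 5.77 GiB

5.77 GiB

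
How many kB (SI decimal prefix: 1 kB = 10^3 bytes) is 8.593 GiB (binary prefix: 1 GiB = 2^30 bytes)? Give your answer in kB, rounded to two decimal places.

8.593 GiB = 8.593 × 2^30 bytes = 9,226,663,493.632 bytes
1 kB = 10^3 bytes = 1,000 bytes
9,226,663,493.632 / 1,000 = 9,226,663.49 kB

9,226,663.49 kB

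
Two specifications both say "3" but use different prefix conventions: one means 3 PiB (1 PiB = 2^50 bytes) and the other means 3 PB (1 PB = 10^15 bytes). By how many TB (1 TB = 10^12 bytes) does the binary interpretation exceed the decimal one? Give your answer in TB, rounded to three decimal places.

3 PiB = 3 × 1,125,899,906,842,624 = 3,377,699,720,527,872 bytes
3 PB = 3 × 1,000,000,000,000,000 = 3,000,000,000,000,000 bytes
difference = 377,699,720,527,872 bytes
377,699,720,527,872 / 1,000,000,000,000 = 377.700 TB

377.700 TB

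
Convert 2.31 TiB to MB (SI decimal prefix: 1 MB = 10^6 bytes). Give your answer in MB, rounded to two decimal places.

2,539,871.86 MB

2.31 TiB = 2.31 × 2^40 bytes = 2,539,871,860,162.56 bytes
1 MB = 10^6 bytes = 1,000,000 bytes
2,539,871,860,162.56 / 1,000,000 = 2,539,871.86 MB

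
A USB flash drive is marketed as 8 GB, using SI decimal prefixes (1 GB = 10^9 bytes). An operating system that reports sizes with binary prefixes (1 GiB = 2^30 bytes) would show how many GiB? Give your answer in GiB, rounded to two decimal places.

7.45 GiB

8 GB = 8 × 10^9 bytes = 8,000,000,000 bytes
1 GiB = 2^30 bytes = 1,073,741,824 bytes
8,000,000,000 / 1,073,741,824 = 7.45 GiB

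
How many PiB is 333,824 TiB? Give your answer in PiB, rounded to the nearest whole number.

326 PiB

333,824 TiB = 333,824 × 2^40 bytes = 367,043,369,630,695,424 bytes
1 PiB = 1,125,899,906,842,624 bytes
367,043,369,630,695,424 / 1,125,899,906,842,624 = 326 PiB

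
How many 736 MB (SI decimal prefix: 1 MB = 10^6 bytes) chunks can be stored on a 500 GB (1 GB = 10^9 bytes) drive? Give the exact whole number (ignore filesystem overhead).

679

Capacity: 500 GB = 500,000,000,000 bytes
Per item: 736 MB = 736,000,000 bytes
⌊500,000,000,000 / 736,000,000⌋ = 679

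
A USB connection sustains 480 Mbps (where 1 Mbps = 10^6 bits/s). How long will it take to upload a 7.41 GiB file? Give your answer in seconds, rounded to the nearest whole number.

133 seconds

7.41 GiB = 7,956,426,915.84 bytes = 63,651,415,326.72 bits
480 Mbps = 480,000,000 bits/s
time = 63,651,415,326.72 / 480,000,000 = 133 s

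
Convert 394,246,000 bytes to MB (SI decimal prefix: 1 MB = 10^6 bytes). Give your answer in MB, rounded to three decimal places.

394.246 MB

394,246,000 bytes given.
1 MB = 10^6 bytes = 1,000,000 bytes
394,246,000 / 1,000,000 = 394.246 MB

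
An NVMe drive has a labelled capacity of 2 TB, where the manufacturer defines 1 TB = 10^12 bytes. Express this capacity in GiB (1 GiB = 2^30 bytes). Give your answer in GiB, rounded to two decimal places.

1,862.65 GiB

2 TB × 1,000,000,000,000 bytes/TB = 2,000,000,000,000 bytes
1 GiB = 2^30 bytes = 1,073,741,824 bytes
2,000,000,000,000 / 1,073,741,824 = 1,862.65 GiB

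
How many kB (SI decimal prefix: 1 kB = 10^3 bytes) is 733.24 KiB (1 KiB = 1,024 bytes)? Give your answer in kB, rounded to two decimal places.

750.84 kB

733.24 KiB × 1,024 bytes/KiB = 750,837.76 bytes
1 kB = 1,000 bytes
750,837.76 / 1,000 = 750.84 kB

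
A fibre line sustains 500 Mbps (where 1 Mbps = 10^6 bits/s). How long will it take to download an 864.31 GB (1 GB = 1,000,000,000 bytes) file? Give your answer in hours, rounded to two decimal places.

3.84 hours

864.31 GB = 864,310,000,000 bytes = 6,914,480,000,000 bits
500 Mbps = 500,000,000 bits/s
time = 6,914,480,000,000 / 500,000,000 = 13,828.9600 s
13,828.9600 s / 3600 = 3.84 hours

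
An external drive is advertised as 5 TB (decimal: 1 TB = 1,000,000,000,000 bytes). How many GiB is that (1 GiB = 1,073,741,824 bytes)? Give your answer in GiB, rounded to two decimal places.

4,656.61 GiB

5 TB × 1,000,000,000,000 bytes/TB = 5,000,000,000,000 bytes
1 GiB = 2^30 bytes = 1,073,741,824 bytes
5,000,000,000,000 / 1,073,741,824 = 4,656.61 GiB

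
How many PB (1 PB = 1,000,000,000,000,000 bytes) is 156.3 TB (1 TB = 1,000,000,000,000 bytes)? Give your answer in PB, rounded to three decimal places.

156.3 TB = 156.3 × 10^12 bytes = 156,300,000,000,000 bytes
1 PB = 1,000,000,000,000,000 bytes
156,300,000,000,000 / 1,000,000,000,000,000 = 0.156 PB

0.156 PB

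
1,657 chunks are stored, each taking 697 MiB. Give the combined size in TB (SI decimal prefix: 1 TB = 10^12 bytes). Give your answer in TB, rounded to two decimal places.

1.21 TB

Total = 1,657 × 697 MiB = 1,154,929 MiB
= 1,154,929 × 1,048,576 bytes = 1,211,030,831,104 bytes
1 TB = 1,000,000,000,000 bytes
1,211,030,831,104 / 1,000,000,000,000 = 1.21 TB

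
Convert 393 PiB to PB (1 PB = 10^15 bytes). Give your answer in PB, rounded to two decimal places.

442.48 PB

393 PiB = 393 × 2^50 bytes = 442,478,663,389,151,232 bytes
1 PB = 1,000,000,000,000,000 bytes
442,478,663,389,151,232 / 1,000,000,000,000,000 = 442.48 PB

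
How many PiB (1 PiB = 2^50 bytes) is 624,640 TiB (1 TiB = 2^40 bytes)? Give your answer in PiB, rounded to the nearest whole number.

610 PiB

624,640 TiB × 1,099,511,627,776 bytes/TiB = 686,798,943,174,000,640 bytes
1 PiB = 1,125,899,906,842,624 bytes
686,798,943,174,000,640 / 1,125,899,906,842,624 = 610 PiB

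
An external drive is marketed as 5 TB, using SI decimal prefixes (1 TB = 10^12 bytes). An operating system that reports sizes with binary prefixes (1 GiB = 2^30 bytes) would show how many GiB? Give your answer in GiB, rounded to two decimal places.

5 TB = 5 × 10^12 bytes = 5,000,000,000,000 bytes
1 GiB = 2^30 bytes = 1,073,741,824 bytes
5,000,000,000,000 / 1,073,741,824 = 4,656.61 GiB

4,656.61 GiB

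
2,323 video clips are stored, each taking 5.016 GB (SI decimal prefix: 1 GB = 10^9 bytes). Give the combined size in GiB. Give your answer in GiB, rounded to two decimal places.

Total = 2,323 × 5.016 GB = 11652.168 GB
= 11652.168 × 1,000,000,000 bytes = 11,652,168,000,000 bytes
1 GiB = 1,073,741,824 bytes
11,652,168,000,000 / 1,073,741,824 = 10,851.93 GiB

10,851.93 GiB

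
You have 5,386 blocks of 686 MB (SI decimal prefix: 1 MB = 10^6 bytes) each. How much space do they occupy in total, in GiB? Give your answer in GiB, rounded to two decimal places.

3,441.05 GiB

Total = 5,386 × 686 MB = 3,694,796 MB
= 3,694,796 × 1,000,000 bytes = 3,694,796,000,000 bytes
1 GiB = 1,073,741,824 bytes
3,694,796,000,000 / 1,073,741,824 = 3,441.05 GiB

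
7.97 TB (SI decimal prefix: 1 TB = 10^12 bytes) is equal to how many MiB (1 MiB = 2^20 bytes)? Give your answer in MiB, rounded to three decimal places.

7,600,784.302 MiB

7.97 TB × 1,000,000,000,000 bytes/TB = 7,970,000,000,000 bytes
1 MiB = 2^20 bytes = 1,048,576 bytes
7,970,000,000,000 / 1,048,576 = 7,600,784.302 MiB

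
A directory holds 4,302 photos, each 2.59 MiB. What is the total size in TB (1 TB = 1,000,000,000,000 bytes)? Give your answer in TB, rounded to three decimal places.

0.012 TB

Total = 4,302 × 2.59 MiB = 11142.18 MiB
= 11142.18 × 1,048,576 bytes = 11,683,422,535.68 bytes
1 TB = 1,000,000,000,000 bytes
11,683,422,535.68 / 1,000,000,000,000 = 0.012 TB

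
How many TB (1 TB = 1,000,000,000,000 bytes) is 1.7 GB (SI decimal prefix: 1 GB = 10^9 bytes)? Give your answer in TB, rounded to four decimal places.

0.0017 TB

1.7 GB = 1.7 × 10^9 bytes = 1,700,000,000 bytes
1 TB = 1,000,000,000,000 bytes
1,700,000,000 / 1,000,000,000,000 = 0.0017 TB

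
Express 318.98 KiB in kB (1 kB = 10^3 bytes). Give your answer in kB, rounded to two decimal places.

326.64 kB

318.98 KiB = 318.98 × 2^10 bytes = 326,635.52 bytes
1 kB = 1,000 bytes
326,635.52 / 1,000 = 326.64 kB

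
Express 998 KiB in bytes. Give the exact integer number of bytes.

1,021,952 bytes

998 × 1,024 = 1,021,952 bytes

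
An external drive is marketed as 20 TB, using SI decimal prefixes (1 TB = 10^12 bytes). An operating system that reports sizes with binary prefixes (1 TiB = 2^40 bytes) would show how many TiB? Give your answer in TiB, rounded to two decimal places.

20 TB × 1,000,000,000,000 bytes/TB = 20,000,000,000,000 bytes
1 TiB = 1,099,511,627,776 bytes
20,000,000,000,000 / 1,099,511,627,776 = 18.19 TiB

18.19 TiB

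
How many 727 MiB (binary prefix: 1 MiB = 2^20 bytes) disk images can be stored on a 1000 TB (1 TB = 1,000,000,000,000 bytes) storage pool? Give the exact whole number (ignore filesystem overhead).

1,311,794

Capacity: 1000 TB = 1,000,000,000,000,000 bytes
Per item: 727 MiB = 762,314,752 bytes
⌊1,000,000,000,000,000 / 762,314,752⌋ = 1,311,794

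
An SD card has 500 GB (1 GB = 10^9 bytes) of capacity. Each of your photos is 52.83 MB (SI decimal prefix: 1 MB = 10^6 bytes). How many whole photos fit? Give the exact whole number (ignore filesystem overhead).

Capacity: 500 GB = 500,000,000,000 bytes
Per item: 52.83 MB = 52,830,000 bytes
⌊500,000,000,000 / 52,830,000⌋ = 9,464

9,464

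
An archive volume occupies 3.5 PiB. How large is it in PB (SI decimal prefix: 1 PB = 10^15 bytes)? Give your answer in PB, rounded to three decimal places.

3.5 PiB = 3.5 × 2^50 bytes = 3,940,649,673,949,184 bytes
1 PB = 1,000,000,000,000,000 bytes
3,940,649,673,949,184 / 1,000,000,000,000,000 = 3.941 PB

3.941 PB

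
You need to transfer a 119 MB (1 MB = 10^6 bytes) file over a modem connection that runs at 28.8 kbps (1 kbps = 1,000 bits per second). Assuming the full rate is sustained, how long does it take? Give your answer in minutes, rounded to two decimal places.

119 MB = 119,000,000 bytes = 952,000,000 bits
28.8 kbps = 28,800 bits/s
time = 952,000,000 / 28,800 = 33,055.556 s
33,055.556 s / 60 = 550.93 minutes

550.93 minutes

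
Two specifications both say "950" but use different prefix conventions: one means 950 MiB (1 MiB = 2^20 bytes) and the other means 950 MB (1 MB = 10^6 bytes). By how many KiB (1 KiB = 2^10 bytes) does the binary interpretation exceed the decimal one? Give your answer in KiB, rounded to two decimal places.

950 MiB = 950 × 1,048,576 = 996,147,200 bytes
950 MB = 950 × 1,000,000 = 950,000,000 bytes
difference = 46,147,200 bytes
46,147,200 / 1,024 = 45,065.63 KiB

45,065.63 KiB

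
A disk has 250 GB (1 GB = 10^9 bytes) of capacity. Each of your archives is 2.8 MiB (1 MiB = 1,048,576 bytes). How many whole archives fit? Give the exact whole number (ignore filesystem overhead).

85,149

Capacity: 250 GB = 250,000,000,000 bytes
Per item: 2.8 MiB = 2,936,012.8 bytes
⌊250,000,000,000 / 2,936,012.8⌋ = 85,149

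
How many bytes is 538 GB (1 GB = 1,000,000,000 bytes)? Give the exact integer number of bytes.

538,000,000,000 bytes

538 × 1,000,000,000 = 538,000,000,000 bytes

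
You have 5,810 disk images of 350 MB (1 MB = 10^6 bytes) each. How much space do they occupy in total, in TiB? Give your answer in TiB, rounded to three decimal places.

Total = 5,810 × 350 MB = 2,033,500 MB
= 2,033,500 × 1,000,000 bytes = 2,033,500,000,000 bytes
1 TiB = 1,099,511,627,776 bytes
2,033,500,000,000 / 1,099,511,627,776 = 1.849 TiB

1.849 TiB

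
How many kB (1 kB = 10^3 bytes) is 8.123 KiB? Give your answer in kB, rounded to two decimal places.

8.123 KiB = 8.123 × 2^10 bytes = 8,317.952 bytes
1 kB = 1,000 bytes
8,317.952 / 1,000 = 8.32 kB

8.32 kB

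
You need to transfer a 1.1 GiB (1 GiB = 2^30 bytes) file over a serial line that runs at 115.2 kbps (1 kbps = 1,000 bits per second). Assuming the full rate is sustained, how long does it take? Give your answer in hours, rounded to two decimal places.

22.78 hours

1.1 GiB = 1,181,116,006.4 bytes = 9,448,928,051.2 bits
115.2 kbps = 115,200 bits/s
time = 9,448,928,051.2 / 115,200 = 82,021.9449 s
82,021.9449 s / 3600 = 22.78 hours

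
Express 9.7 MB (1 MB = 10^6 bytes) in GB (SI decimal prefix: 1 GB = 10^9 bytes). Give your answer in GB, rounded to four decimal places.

0.0097 GB

9.7 MB = 9.7 × 10^6 bytes = 9,700,000 bytes
1 GB = 10^9 bytes = 1,000,000,000 bytes
9,700,000 / 1,000,000,000 = 0.0097 GB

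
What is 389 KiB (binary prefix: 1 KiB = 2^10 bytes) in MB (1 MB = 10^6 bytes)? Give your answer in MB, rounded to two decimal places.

0.40 MB

389 KiB = 389 × 2^10 bytes = 398,336 bytes
1 MB = 10^6 bytes = 1,000,000 bytes
398,336 / 1,000,000 = 0.40 MB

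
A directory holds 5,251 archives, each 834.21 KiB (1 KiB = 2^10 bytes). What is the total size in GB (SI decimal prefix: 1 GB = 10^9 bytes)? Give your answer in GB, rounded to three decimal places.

Total = 5,251 × 834.21 KiB = 4380436.71 KiB
= 4380436.71 × 1,024 bytes = 4,485,567,191.04 bytes
1 GB = 1,000,000,000 bytes
4,485,567,191.04 / 1,000,000,000 = 4.486 GB

4.486 GB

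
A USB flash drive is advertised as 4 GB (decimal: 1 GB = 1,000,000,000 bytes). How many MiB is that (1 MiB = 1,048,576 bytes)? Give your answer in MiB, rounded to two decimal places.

4 GB = 4 × 10^9 bytes = 4,000,000,000 bytes
1 MiB = 2^20 bytes = 1,048,576 bytes
4,000,000,000 / 1,048,576 = 3,814.70 MiB

3,814.70 MiB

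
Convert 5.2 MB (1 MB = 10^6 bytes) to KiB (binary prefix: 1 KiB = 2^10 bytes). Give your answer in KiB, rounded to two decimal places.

5.2 MB = 5.2 × 10^6 bytes = 5,200,000 bytes
1 KiB = 1,024 bytes
5,200,000 / 1,024 = 5,078.13 KiB

5,078.13 KiB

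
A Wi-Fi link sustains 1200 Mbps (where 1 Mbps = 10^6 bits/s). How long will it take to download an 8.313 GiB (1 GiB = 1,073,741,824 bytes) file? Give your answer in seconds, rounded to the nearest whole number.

60 seconds

8.313 GiB = 8,926,015,782.912 bytes = 71,408,126,263.296 bits
1200 Mbps = 1,200,000,000 bits/s
time = 71,408,126,263.296 / 1,200,000,000 = 60 s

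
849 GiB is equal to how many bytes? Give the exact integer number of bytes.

911,606,808,576 bytes

849 × 1,073,741,824 = 911,606,808,576 bytes  (1 GiB = 2^30 bytes)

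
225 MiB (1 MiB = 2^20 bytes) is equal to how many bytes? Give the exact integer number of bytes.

235,929,600 bytes

225 × 1,048,576 = 235,929,600 bytes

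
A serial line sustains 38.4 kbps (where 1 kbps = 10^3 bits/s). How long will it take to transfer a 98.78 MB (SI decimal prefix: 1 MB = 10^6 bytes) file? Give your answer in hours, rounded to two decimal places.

5.72 hours

98.78 MB = 98,780,000 bytes = 790,240,000 bits
38.4 kbps = 38,400 bits/s
time = 790,240,000 / 38,400 = 20,579.1667 s
20,579.1667 s / 3600 = 5.72 hours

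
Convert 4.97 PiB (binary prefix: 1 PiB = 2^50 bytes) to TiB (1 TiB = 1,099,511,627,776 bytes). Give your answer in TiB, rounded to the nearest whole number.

5,089 TiB

4.97 PiB = 4.97 × 2^50 bytes = 5,595,722,537,007,841.28 bytes
1 TiB = 1,099,511,627,776 bytes
5,595,722,537,007,841.28 / 1,099,511,627,776 = 5,089 TiB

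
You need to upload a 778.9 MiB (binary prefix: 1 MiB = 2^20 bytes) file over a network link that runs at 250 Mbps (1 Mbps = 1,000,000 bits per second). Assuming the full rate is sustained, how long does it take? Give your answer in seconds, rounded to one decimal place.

26.1 seconds

778.9 MiB = 816,735,846.4 bytes = 6,533,886,771.2 bits
250 Mbps = 250,000,000 bits/s
time = 6,533,886,771.2 / 250,000,000 = 26.1 s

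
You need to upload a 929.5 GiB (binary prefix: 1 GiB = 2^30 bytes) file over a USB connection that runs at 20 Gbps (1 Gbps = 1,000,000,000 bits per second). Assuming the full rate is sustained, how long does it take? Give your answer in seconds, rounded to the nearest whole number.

929.5 GiB = 998,043,025,408 bytes = 7,984,344,203,264 bits
20 Gbps = 20,000,000,000 bits/s
time = 7,984,344,203,264 / 20,000,000,000 = 399 s

399 seconds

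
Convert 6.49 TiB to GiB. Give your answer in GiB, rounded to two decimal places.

6,645.76 GiB

6.49 TiB × 1,099,511,627,776 bytes/TiB = 7,135,830,464,266.24 bytes
1 GiB = 2^30 bytes = 1,073,741,824 bytes
7,135,830,464,266.24 / 1,073,741,824 = 6,645.76 GiB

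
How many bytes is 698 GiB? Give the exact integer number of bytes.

749,471,793,152 bytes

698 × 1,073,741,824 = 749,471,793,152 bytes  (1 GiB = 2^30 bytes)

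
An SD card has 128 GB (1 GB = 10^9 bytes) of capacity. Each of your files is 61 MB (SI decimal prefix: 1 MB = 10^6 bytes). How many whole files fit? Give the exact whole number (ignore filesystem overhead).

2,098

Capacity: 128 GB = 128,000,000,000 bytes
Per item: 61 MB = 61,000,000 bytes
⌊128,000,000,000 / 61,000,000⌋ = 2,098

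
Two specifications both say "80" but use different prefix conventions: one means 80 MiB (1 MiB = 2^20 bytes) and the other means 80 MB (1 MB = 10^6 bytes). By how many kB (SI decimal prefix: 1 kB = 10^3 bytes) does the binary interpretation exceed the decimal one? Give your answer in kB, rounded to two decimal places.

3,886.08 kB

80 MiB = 80 × 1,048,576 = 83,886,080 bytes
80 MB = 80 × 1,000,000 = 80,000,000 bytes
difference = 3,886,080 bytes
3,886,080 / 1,000 = 3,886.08 kB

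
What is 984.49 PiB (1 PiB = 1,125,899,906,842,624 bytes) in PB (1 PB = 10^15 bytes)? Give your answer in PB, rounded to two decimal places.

984.49 PiB = 984.49 × 2^50 bytes = 1,108,437,199,287,494,901.76 bytes
1 PB = 10^15 bytes = 1,000,000,000,000,000 bytes
1,108,437,199,287,494,901.76 / 1,000,000,000,000,000 = 1,108.44 PB

1,108.44 PB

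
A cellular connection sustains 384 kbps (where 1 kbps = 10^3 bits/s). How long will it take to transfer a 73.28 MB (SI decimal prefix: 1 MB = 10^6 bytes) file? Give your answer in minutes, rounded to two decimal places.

25.44 minutes

73.28 MB = 73,280,000 bytes = 586,240,000 bits
384 kbps = 384,000 bits/s
time = 586,240,000 / 384,000 = 1,526.667 s
1,526.667 s / 60 = 25.44 minutes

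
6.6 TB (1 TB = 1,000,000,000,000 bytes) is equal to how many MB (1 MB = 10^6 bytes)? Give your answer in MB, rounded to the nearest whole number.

6.6 TB × 1,000,000,000,000 bytes/TB = 6,600,000,000,000 bytes
1 MB = 10^6 bytes = 1,000,000 bytes
6,600,000,000,000 / 1,000,000 = 6,600,000 MB

6,600,000 MB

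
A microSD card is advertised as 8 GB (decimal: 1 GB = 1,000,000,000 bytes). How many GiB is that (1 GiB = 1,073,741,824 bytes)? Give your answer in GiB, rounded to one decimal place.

8 GB × 1,000,000,000 bytes/GB = 8,000,000,000 bytes
1 GiB = 1,073,741,824 bytes
8,000,000,000 / 1,073,741,824 = 7.5 GiB

7.5 GiB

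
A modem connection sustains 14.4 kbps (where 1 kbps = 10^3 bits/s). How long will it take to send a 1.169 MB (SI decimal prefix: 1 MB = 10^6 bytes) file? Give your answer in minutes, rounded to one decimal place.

10.8 minutes

1.169 MB = 1,169,000 bytes = 9,352,000 bits
14.4 kbps = 14,400 bits/s
time = 9,352,000 / 14,400 = 649.44 s
649.44 s / 60 = 10.8 minutes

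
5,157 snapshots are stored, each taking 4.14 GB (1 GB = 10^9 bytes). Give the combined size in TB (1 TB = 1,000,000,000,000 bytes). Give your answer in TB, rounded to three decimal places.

Total = 5,157 × 4.14 GB = 21349.98 GB
= 21349.98 × 1,000,000,000 bytes = 21,349,980,000,000 bytes
1 TB = 1,000,000,000,000 bytes
21,349,980,000,000 / 1,000,000,000,000 = 21.350 TB

21.350 TB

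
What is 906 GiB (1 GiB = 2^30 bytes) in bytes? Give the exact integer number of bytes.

906 × 1,073,741,824 = 972,810,092,544 bytes

972,810,092,544 bytes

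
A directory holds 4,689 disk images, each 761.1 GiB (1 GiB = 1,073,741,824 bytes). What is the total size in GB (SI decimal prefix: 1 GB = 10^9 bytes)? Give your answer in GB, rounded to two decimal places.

3,831,967.57 GB

Total = 4,689 × 761.1 GiB = 3568797.9 GiB
= 3568797.9 × 1,073,741,824 bytes = 3,831,967,566,633,369.6 bytes
1 GB = 1,000,000,000 bytes
3,831,967,566,633,369.6 / 1,000,000,000 = 3,831,967.57 GB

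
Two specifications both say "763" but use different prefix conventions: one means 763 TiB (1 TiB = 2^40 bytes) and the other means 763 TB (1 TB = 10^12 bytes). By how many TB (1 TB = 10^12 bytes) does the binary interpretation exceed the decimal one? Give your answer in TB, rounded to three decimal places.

763 TiB = 763 × 1,099,511,627,776 = 838,927,371,993,088 bytes
763 TB = 763 × 1,000,000,000,000 = 763,000,000,000,000 bytes
difference = 75,927,371,993,088 bytes
75,927,371,993,088 / 1,000,000,000,000 = 75.927 TB

75.927 TB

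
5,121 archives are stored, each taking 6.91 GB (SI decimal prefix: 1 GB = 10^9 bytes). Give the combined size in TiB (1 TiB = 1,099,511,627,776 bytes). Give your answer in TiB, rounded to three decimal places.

32.183 TiB

Total = 5,121 × 6.91 GB = 35386.11 GB
= 35386.11 × 1,000,000,000 bytes = 35,386,110,000,000 bytes
1 TiB = 1,099,511,627,776 bytes
35,386,110,000,000 / 1,099,511,627,776 = 32.183 TiB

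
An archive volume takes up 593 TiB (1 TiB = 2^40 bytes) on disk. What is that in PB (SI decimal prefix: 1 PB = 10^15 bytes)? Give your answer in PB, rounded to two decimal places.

0.65 PB

593 TiB × 1,099,511,627,776 bytes/TiB = 652,010,395,271,168 bytes
1 PB = 10^15 bytes = 1,000,000,000,000,000 bytes
652,010,395,271,168 / 1,000,000,000,000,000 = 0.65 PB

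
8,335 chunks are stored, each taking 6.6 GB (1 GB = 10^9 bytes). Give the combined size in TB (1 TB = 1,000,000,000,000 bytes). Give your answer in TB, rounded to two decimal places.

55.01 TB

Total = 8,335 × 6.6 GB = 55,011 GB
= 55,011 × 1,000,000,000 bytes = 55,011,000,000,000 bytes
1 TB = 1,000,000,000,000 bytes
55,011,000,000,000 / 1,000,000,000,000 = 55.01 TB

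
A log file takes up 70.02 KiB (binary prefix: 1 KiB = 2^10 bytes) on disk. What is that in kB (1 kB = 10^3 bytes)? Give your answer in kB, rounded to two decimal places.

70.02 KiB = 70.02 × 2^10 bytes = 71,700.48 bytes
1 kB = 1,000 bytes
71,700.48 / 1,000 = 71.70 kB

71.70 kB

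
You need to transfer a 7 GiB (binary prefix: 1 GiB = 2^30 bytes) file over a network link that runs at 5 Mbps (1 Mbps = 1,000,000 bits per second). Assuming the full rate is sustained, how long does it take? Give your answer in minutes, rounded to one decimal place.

7 GiB = 7,516,192,768 bytes = 60,129,542,144 bits
5 Mbps = 5,000,000 bits/s
time = 60,129,542,144 / 5,000,000 = 12,025.91 s
12,025.91 s / 60 = 200.4 minutes

200.4 minutes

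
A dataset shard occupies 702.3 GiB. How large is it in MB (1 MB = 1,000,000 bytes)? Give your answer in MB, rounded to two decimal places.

754,088.88 MB

702.3 GiB = 702.3 × 2^30 bytes = 754,088,882,995.2 bytes
1 MB = 1,000,000 bytes
754,088,882,995.2 / 1,000,000 = 754,088.88 MB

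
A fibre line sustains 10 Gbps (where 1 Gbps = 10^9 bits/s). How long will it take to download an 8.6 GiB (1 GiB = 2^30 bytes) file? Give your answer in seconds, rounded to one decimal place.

8.6 GiB = 9,234,179,686.4 bytes = 73,873,437,491.2 bits
10 Gbps = 10,000,000,000 bits/s
time = 73,873,437,491.2 / 10,000,000,000 = 7.4 s

7.4 seconds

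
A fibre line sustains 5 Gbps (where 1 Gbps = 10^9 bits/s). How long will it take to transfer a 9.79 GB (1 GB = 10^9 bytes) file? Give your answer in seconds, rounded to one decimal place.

15.7 seconds

9.79 GB = 9,790,000,000 bytes = 78,320,000,000 bits
5 Gbps = 5,000,000,000 bits/s
time = 78,320,000,000 / 5,000,000,000 = 15.7 s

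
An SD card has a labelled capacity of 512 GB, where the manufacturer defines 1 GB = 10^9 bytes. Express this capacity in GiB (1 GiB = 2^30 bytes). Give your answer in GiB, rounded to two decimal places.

512 GB = 512 × 10^9 bytes = 512,000,000,000 bytes
1 GiB = 2^30 bytes = 1,073,741,824 bytes
512,000,000,000 / 1,073,741,824 = 476.84 GiB

476.84 GiB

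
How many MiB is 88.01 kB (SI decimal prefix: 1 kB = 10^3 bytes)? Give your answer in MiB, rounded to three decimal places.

88.01 kB = 88.01 × 10^3 bytes = 88,010 bytes
1 MiB = 1,048,576 bytes
88,010 / 1,048,576 = 0.084 MiB

0.084 MiB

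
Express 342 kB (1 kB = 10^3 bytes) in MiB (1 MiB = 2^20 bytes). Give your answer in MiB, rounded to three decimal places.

342 kB × 1,000 bytes/kB = 342,000 bytes
1 MiB = 1,048,576 bytes
342,000 / 1,048,576 = 0.326 MiB

0.326 MiB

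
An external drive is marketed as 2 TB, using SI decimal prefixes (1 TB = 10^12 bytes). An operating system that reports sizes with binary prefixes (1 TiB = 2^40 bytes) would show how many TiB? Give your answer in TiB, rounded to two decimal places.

2 TB = 2 × 10^12 bytes = 2,000,000,000,000 bytes
1 TiB = 1,099,511,627,776 bytes
2,000,000,000,000 / 1,099,511,627,776 = 1.82 TiB

1.82 TiB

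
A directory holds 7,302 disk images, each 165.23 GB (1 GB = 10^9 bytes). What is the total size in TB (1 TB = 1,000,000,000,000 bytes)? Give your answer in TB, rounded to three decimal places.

1,206.509 TB

Total = 7,302 × 165.23 GB = 1206509.46 GB
= 1206509.46 × 1,000,000,000 bytes = 1,206,509,460,000,000 bytes
1 TB = 1,000,000,000,000 bytes
1,206,509,460,000,000 / 1,000,000,000,000 = 1,206.509 TB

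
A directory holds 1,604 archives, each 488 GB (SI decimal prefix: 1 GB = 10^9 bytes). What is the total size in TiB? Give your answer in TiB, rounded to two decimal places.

711.91 TiB

Total = 1,604 × 488 GB = 782,752 GB
= 782,752 × 1,000,000,000 bytes = 782,752,000,000,000 bytes
1 TiB = 1,099,511,627,776 bytes
782,752,000,000,000 / 1,099,511,627,776 = 711.91 TiB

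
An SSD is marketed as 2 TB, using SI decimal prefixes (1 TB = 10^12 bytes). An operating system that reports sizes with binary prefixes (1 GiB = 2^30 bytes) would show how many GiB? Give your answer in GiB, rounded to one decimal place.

2 TB = 2 × 10^12 bytes = 2,000,000,000,000 bytes
1 GiB = 1,073,741,824 bytes
2,000,000,000,000 / 1,073,741,824 = 1,862.6 GiB

1,862.6 GiB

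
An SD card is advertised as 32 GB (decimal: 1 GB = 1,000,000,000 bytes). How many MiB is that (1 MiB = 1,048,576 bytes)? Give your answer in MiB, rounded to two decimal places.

32 GB = 32 × 10^9 bytes = 32,000,000,000 bytes
1 MiB = 1,048,576 bytes
32,000,000,000 / 1,048,576 = 30,517.58 MiB

30,517.58 MiB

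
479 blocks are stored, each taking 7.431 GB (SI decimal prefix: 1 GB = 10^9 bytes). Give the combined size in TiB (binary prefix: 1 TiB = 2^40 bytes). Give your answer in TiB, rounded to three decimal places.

Total = 479 × 7.431 GB = 3559.449 GB
= 3559.449 × 1,000,000,000 bytes = 3,559,449,000,000 bytes
1 TiB = 1,099,511,627,776 bytes
3,559,449,000,000 / 1,099,511,627,776 = 3.237 TiB

3.237 TiB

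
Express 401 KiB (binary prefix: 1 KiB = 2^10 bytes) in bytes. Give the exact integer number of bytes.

401 × 1,024 = 410,624 bytes

410,624 bytes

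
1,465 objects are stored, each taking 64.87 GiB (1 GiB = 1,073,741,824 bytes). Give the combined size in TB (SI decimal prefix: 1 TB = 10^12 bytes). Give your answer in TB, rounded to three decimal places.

Total = 1,465 × 64.87 GiB = 95034.55 GiB
= 95034.55 × 1,073,741,824 bytes = 102,042,571,060,019.2 bytes
1 TB = 1,000,000,000,000 bytes
102,042,571,060,019.2 / 1,000,000,000,000 = 102.043 TB

102.043 TB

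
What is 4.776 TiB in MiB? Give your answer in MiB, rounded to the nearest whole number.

5,007,999 MiB

4.776 TiB × 1,099,511,627,776 bytes/TiB = 5,251,267,534,258.176 bytes
1 MiB = 2^20 bytes = 1,048,576 bytes
5,251,267,534,258.176 / 1,048,576 = 5,007,999 MiB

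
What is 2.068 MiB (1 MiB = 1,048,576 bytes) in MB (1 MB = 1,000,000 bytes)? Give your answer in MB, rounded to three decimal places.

2.068 MiB × 1,048,576 bytes/MiB = 2,168,455.168 bytes
1 MB = 10^6 bytes = 1,000,000 bytes
2,168,455.168 / 1,000,000 = 2.168 MB

2.168 MB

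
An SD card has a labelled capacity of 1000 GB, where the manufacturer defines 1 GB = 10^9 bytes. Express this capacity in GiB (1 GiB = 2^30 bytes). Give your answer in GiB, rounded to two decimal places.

931.32 GiB

1000 GB × 1,000,000,000 bytes/GB = 1,000,000,000,000 bytes
1 GiB = 1,073,741,824 bytes
1,000,000,000,000 / 1,073,741,824 = 931.32 GiB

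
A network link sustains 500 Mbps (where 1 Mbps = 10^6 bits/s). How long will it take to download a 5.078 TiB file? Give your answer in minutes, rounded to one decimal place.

1,488.9 minutes

5.078 TiB = 5,583,320,045,846.528 bytes = 44,666,560,366,772.224 bits
500 Mbps = 500,000,000 bits/s
time = 44,666,560,366,772.224 / 500,000,000 = 89,333.12 s
89,333.12 s / 60 = 1,488.9 minutes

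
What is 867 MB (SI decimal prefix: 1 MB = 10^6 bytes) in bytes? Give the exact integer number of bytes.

867,000,000 bytes

867 × 1,000,000 = 867,000,000 bytes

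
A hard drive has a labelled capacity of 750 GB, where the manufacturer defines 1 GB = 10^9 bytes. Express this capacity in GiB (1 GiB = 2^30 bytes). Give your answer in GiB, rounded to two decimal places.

750 GB × 1,000,000,000 bytes/GB = 750,000,000,000 bytes
1 GiB = 2^30 bytes = 1,073,741,824 bytes
750,000,000,000 / 1,073,741,824 = 698.49 GiB

698.49 GiB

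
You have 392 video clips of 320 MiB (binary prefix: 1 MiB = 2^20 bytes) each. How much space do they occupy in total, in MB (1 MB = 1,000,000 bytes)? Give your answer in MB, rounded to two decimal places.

Total = 392 × 320 MiB = 125,440 MiB
= 125,440 × 1,048,576 bytes = 131,533,373,440 bytes
1 MB = 1,000,000 bytes
131,533,373,440 / 1,000,000 = 131,533.37 MB

131,533.37 MB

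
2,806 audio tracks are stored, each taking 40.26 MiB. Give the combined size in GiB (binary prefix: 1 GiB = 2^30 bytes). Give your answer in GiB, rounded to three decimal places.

110.322 GiB

Total = 2,806 × 40.26 MiB = 112969.56 MiB
= 112969.56 × 1,048,576 bytes = 118,457,169,346.56 bytes
1 GiB = 1,073,741,824 bytes
118,457,169,346.56 / 1,073,741,824 = 110.322 GiB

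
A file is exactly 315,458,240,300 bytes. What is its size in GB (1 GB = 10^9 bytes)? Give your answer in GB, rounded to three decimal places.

315.458 GB

315,458,240,300 bytes given.
1 GB = 1,000,000,000 bytes
315,458,240,300 / 1,000,000,000 = 315.458 GB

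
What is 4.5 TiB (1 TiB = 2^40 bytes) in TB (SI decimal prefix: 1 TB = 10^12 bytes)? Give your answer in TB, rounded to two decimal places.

4.5 TiB × 1,099,511,627,776 bytes/TiB = 4,947,802,324,992 bytes
1 TB = 10^12 bytes = 1,000,000,000,000 bytes
4,947,802,324,992 / 1,000,000,000,000 = 4.95 TB

4.95 TB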